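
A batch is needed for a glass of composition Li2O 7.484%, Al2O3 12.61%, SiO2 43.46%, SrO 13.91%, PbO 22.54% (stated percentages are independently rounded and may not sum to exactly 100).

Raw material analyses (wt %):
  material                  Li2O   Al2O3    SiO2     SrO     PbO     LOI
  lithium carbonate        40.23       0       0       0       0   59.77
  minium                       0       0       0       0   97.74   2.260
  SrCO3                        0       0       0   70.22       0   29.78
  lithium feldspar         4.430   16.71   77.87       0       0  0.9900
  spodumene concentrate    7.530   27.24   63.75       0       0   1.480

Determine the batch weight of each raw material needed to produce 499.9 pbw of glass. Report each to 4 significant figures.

Batch per 499.9 pbw glass:
  lithium carbonate: 50.53 pbw
  minium: 115.3 pbw
  SrCO3: 99.03 pbw
  lithium feldspar: 179.9 pbw
  spodumene concentrate: 121.1 pbw
Total batch = 565.9 pbw; LOI loss = 65.87 pbw; yield = 88.36%

In-progress results appear rounded to four significant digits as written; the working math maintains exact precision through the solve — a single rounding completes every reported result — derived quantities (totals, five oxide percentages, net glass mass, ignition loss, the yield) are carried from the batch weights on 499.9 pbw of glass in exact precision, as given in either problem or answer.
Target masses of each oxide per 499.9 pbw glass:
  Li2O: 7.484% × 499.9 = 37.41 pbw
  Al2O3: 12.61% × 499.9 = 63.04 pbw
  SiO2: 43.46% × 499.9 = 217.3 pbw
  SrO: 13.91% × 499.9 = 69.54 pbw
  PbO: 22.54% × 499.9 = 112.7 pbw
Verifying the oxide balance on the weights just shown, per the basis as stated (sum by sum, the targets are met net of answer rounding effects):
  Li2O: 50.53·0.4023 + 179.9·0.04430 + 121.1·0.07530 = 37.42 pbw (target 37.41 pbw)
  Al2O3: 179.9·0.1671 + 121.1·0.2724 = 63.05 pbw (target 63.04 pbw)
  SiO2: 179.9·0.7787 + 121.1·0.6375 = 217.3 pbw (target 217.3 pbw)
  SrO: 99.03·0.7022 = 69.54 pbw (target 69.54 pbw)
  PbO: 115.3·0.9774 = 112.7 pbw (target 112.7 pbw)
Glass-mass bookkeeping: whole batch net of LOI = 500.0 pbw (oxide target masses add up to 499.9 pbw; with the basis standing at 499.9 pbw — rounding explains the deltas).
Batch total: Σ batch = 565.9 pbw; Σ batch·LOI gives LOI loss = 65.87 pbw; yield, glass over the total, = 88.36%.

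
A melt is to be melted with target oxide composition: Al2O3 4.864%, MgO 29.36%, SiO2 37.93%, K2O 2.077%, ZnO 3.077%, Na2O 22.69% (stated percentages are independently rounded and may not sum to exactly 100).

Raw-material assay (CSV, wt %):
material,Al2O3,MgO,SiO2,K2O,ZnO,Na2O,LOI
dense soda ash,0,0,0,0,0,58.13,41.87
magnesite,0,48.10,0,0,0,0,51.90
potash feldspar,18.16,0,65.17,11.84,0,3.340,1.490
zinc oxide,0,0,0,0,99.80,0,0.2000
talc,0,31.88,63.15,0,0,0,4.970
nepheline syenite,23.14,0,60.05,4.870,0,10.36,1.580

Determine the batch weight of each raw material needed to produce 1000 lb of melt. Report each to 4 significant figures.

Batch per 1000 lb melt:
  dense soda ash: 363.7 lb
  magnesite: 369.7 lb
  potash feldspar: 131.4 lb
  zinc oxide: 30.83 lb
  talc: 363.2 lb
  nepheline syenite: 107.1 lb
Total batch = 1366 lb; LOI loss = 365.9 lb; yield = 73.21%

The intermediate values appear (rounded to four significant figures) on the page — each numeric step holds exact precision throughout. Every reported number sees exactly one rounding; all derived quantities, which include net glass mass, totals, LOI, yield, six oxide percentages, are re-derived at exact precision, as written in either problem or answer, from the batch weights at 1000 lb of glass.
Oxide mass targets, per 1000 lb melt:
  Al2O3: 4.864% × 1000 = 48.64 lb
  MgO: 29.36% × 1000 = 293.6 lb
  SiO2: 37.93% × 1000 = 379.3 lb
  K2O: 2.077% × 1000 = 20.77 lb
  ZnO: 3.077% × 1000 = 30.77 lb
  Na2O: 22.69% × 1000 = 226.9 lb
A balance pass over the oxides, with the batch weights as given, versus the basis set out (each sum matches its target mass net of answer rounding effects):
  Al2O3: 131.4·0.1816 + 107.1·0.2314 = 48.65 lb (target 48.64 lb)
  MgO: 369.7·0.4810 + 363.2·0.3188 = 293.6 lb (target 293.6 lb)
  SiO2: 131.4·0.6517 + 363.2·0.6315 + 107.1·0.6005 = 379.3 lb (target 379.3 lb)
  K2O: 131.4·0.1184 + 107.1·0.04870 = 20.77 lb (target 20.77 lb)
  ZnO: 30.83·0.9980 = 30.77 lb (target 30.77 lb)
  Na2O: 363.7·0.5813 + 131.4·0.03340 + 107.1·0.1036 = 226.9 lb (target 226.9 lb)
Glass mass check: whole batch net of LOI = 1000 lb (oxide target masses add up to 1000 lb; basis as stated: 1000 lb — a pure rounding effect).
Adding the batch up: Σ batch = 1366 lb; loss to ignition Σ batch·LOI = 365.9 lb; yield: glass divided by total = 73.21%.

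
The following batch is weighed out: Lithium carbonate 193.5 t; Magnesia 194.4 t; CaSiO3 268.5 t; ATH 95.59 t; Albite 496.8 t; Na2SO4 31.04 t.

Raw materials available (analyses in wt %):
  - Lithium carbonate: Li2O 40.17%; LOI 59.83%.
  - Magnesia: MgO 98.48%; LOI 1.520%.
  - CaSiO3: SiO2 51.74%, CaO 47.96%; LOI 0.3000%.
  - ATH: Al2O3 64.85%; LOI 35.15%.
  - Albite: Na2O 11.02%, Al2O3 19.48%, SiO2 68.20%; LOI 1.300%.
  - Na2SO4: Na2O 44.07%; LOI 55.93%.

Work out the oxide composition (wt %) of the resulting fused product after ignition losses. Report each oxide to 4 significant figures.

Every computation carries full precision from start to finish; in-progress results are shown rounded to 4 significant figures at each printed step — exactly one rounding lands on each reported figure — derived quantities are computed in full float precision (the totals, six oxide percentages, ignition loss, glass mass, yield) from the weighed amounts at 1103 t of glass as written in problem or answer.
Oxide-by-oxide delivered mass:
  Na2O: 496.8·0.1102 + 31.04·0.4407 = 68.43 t
  MgO: 194.4·0.9848 = 191.4 t
  Al2O3: 95.59·0.6485 + 496.8·0.1948 = 158.8 t
  SiO2: 268.5·0.5174 + 496.8·0.6820 = 477.7 t
  Li2O: 193.5·0.4017 = 77.73 t
  CaO: 268.5·0.4796 = 128.8 t
LOI: 193.5·0.5983 + 194.4·0.01520 + 268.5·0.003000 + 95.59·0.3515 + 496.8·0.01300 + 31.04·0.5593 = 177.0 t
Resulting glass, batch − LOI: 1280 − 177.0 = 1103 t (= the summed oxide contributions)
wt % = 100 × oxide mass / glass mass

Glass mass = 1103 t (batch 1280 − LOI 177.0).
Composition: Na2O 6.204%, MgO 17.36%, Al2O3 14.40%, SiO2 43.32%, Li2O 7.048%, CaO 11.68%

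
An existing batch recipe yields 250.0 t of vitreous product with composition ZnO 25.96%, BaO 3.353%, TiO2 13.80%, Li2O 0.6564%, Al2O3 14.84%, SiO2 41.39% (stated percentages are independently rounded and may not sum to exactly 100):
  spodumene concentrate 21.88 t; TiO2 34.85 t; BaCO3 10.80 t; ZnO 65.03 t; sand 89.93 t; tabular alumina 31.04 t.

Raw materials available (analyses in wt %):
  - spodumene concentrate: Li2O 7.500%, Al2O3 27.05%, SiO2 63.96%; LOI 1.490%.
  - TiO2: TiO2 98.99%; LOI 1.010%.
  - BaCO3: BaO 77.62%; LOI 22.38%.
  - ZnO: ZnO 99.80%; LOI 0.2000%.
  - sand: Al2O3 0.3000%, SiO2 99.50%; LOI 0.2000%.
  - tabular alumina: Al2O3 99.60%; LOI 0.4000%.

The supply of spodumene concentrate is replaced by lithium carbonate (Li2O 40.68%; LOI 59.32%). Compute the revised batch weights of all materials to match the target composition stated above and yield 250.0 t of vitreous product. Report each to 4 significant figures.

Intermediates are displayed, rounded to four significant digits, in the working; the whole derivation keeps full precision at each step; every reported figure is rounded a single time; the derived quantities are re-derived at full precision (ignition loss, totals, net glass mass, the six compositions, yield) starting from the weights per 250.0 t of glass, as set out in question or answer.
The oxide mass targets at 250.0 t vitreous product:
  ZnO: 25.96% × 250.0 = 64.90 t
  BaO: 3.353% × 250.0 = 8.382 t
  TiO2: 13.80% × 250.0 = 34.50 t
  Li2O: 0.6564% × 250.0 = 1.641 t
  Al2O3: 14.84% × 250.0 = 37.10 t
  SiO2: 41.39% × 250.0 = 103.5 t
Per-oxide balance check given the weights on record, per the basis as stated (sums match the target masses up to rounding of the answer):
  ZnO: 65.03·0.9980 = 64.90 t (target 64.90 t)
  BaO: 10.80·0.7762 = 8.383 t (target 8.382 t)
  TiO2: 34.85·0.9899 = 34.50 t (target 34.50 t)
  Li2O: 4.034·0.4068 = 1.641 t (target 1.641 t)
  Al2O3: 104.0·0.003000 + 36.94·0.9960 = 37.10 t (target 37.10 t)
  SiO2: 104.0·0.9950 = 103.5 t (target 103.5 t)
Mass balance on the glass: total charge less LOI = 250.0 t (summing oxide targets gives 250.0 t; with the basis standing at 250.0 t — any gap is answer rounding).
Whole-batch sum: Σ batch = 255.7 t; Σ batch·LOI gives LOI loss = 5.648 t; as yield: glass ÷ batch → 97.79%.

Revised batch per 250.0 t vitreous product:
  lithium carbonate: 4.034 t
  TiO2: 34.85 t
  BaCO3: 10.80 t
  ZnO: 65.03 t
  sand: 104.0 t
  tabular alumina: 36.94 t
Total batch = 255.7 t; LOI loss = 5.648 t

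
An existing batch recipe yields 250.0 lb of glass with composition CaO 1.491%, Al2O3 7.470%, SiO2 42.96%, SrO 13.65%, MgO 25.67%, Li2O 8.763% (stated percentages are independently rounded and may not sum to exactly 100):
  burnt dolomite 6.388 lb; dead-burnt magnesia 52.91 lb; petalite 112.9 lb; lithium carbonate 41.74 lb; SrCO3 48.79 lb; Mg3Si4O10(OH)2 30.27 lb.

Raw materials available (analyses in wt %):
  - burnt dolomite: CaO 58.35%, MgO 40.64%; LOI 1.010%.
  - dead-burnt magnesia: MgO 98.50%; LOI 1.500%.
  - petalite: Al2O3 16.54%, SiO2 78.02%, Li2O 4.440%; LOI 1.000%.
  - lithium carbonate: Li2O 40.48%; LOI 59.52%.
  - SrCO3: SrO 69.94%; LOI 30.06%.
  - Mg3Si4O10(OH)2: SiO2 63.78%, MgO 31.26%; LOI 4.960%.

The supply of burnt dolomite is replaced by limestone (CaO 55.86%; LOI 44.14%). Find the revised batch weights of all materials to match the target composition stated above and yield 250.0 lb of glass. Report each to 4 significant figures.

Intermediates appear, rounded to 4 significant digits, when written out. Every computation holds exact precision from start to finish — each reported figure sees exactly one rounding; all derived quantities (six oxide percentages, yield, ignition loss, glass mass, totals) are computed using the weight values on 250.0 lb of glass in full float precision exactly as printed in the problem or the answer.
Per-oxide target masses for 250.0 lb glass:
  CaO: 1.491% × 250.0 = 3.728 lb
  Al2O3: 7.470% × 250.0 = 18.68 lb
  SiO2: 42.96% × 250.0 = 107.4 lb
  SrO: 13.65% × 250.0 = 34.12 lb
  MgO: 25.67% × 250.0 = 64.18 lb
  Li2O: 8.763% × 250.0 = 21.91 lb
Balance tally, oxide-wise, on the weights just shown, for the quoted basis mass (each sum matches its target mass inside rounding margins):
  CaO: 6.673·0.5586 = 3.728 lb (target 3.728 lb)
  Al2O3: 112.9·0.1654 = 18.67 lb (target 18.68 lb)
  SiO2: 112.9·0.7802 + 30.27·0.6378 = 107.4 lb (target 107.4 lb)
  SrO: 48.79·0.6994 = 34.12 lb (target 34.12 lb)
  MgO: 55.54·0.9850 + 30.27·0.3126 = 64.17 lb (target 64.18 lb)
  Li2O: 112.9·0.04440 + 41.74·0.4048 = 21.91 lb (target 21.91 lb)
Glass-mass bookkeeping: total charge less LOI = 250.0 lb (targets for the oxides total 250.0 lb; against the stated basis, 250.0 lb — any gap is answer rounding).
Total batch = Σ batch = 295.9 lb; Σ batch·LOI gives LOI loss = 45.92 lb; as yield: glass ÷ batch → 84.48%.

Revised batch per 250.0 lb glass:
  limestone: 6.673 lb
  dead-burnt magnesia: 55.54 lb
  petalite: 112.9 lb
  lithium carbonate: 41.74 lb
  SrCO3: 48.79 lb
  Mg3Si4O10(OH)2: 30.27 lb
Total batch = 295.9 lb; LOI loss = 45.92 lb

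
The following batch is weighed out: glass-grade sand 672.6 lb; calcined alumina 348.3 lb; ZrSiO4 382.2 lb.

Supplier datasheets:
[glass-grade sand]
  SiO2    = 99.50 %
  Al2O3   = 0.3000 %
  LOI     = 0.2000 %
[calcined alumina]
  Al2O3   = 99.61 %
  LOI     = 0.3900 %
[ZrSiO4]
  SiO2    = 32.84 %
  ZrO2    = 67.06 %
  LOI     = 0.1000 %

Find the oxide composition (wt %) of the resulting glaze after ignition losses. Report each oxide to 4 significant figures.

All arithmetic holds full precision at every stage; in-progress results are shown rounded to 4 significant digits at each printed step; each reported value receives exactly one rounding; the derived quantities, including net glass mass, ignition loss, three oxide percentages, the yield, the totals, are rebuilt using the weight values per 1400 lb of glass at exact precision as written in the question or the answer.
Per-oxide mass from batch:
  SiO2: 672.6·0.9950 + 382.2·0.3284 = 794.8 lb
  Al2O3: 672.6·0.003000 + 348.3·0.9961 = 349.0 lb
  ZrO2: 382.2·0.6706 = 256.3 lb
LOI: 672.6·0.002000 + 348.3·0.003900 + 382.2·0.001000 = 3.086 lb
Net of LOI, the glass mass = 1403 − 3.086 = 1400 lb (consistent with Σ oxide mass)
percent share: oxide ÷ glass, ×100

Glass mass = 1400 lb (batch 1403 − LOI 3.086).
Composition: SiO2 56.77%, Al2O3 24.93%, ZrO2 18.31%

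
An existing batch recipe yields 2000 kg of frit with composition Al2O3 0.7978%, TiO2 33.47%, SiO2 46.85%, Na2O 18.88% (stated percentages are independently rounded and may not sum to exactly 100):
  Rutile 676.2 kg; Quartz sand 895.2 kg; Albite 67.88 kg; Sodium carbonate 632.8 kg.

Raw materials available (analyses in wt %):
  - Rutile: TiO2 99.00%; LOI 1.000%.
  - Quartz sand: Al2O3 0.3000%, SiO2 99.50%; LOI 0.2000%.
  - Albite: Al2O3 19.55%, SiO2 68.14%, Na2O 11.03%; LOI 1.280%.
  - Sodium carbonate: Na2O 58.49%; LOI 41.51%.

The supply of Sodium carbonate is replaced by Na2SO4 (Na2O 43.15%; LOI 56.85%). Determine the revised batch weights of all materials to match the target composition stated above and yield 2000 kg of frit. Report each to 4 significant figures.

Revised batch per 2000 kg frit:
  Rutile: 676.2 kg
  Quartz sand: 895.2 kg
  Albite: 67.88 kg
  Na2SO4: 857.7 kg
Total batch = 2497 kg; LOI loss = 497.0 kg

The whole derivation carries full precision through the solve — in-progress results appear with 4-significant-figure rounding in the working — every reported value takes exactly one rounding — all derived quantities (LOI, net glass mass, the yield, four oxide percentages, totals) are computed from the weighed amounts for 2000 kg of glass in full precision as given in the problem or answer text.
The oxide mass targets at 2000 kg frit:
  Al2O3: 0.7978% × 2000 = 15.96 kg
  TiO2: 33.47% × 2000 = 669.4 kg
  SiO2: 46.85% × 2000 = 937.0 kg
  Na2O: 18.88% × 2000 = 377.6 kg
Checking each oxide sum per the reported batch figures, on the stated basis (each sum matches its target mass inside rounding margins):
  Al2O3: 895.2·0.003000 + 67.88·0.1955 = 15.96 kg (target 15.96 kg)
  TiO2: 676.2·0.9900 = 669.4 kg (target 669.4 kg)
  SiO2: 895.2·0.9950 + 67.88·0.6814 = 937.0 kg (target 937.0 kg)
  Na2O: 67.88·0.1103 + 857.7·0.4315 = 377.6 kg (target 377.6 kg)
Consistency of the glass mass: total batch − LOI = 2000 kg (targets for the oxides total 2000 kg; with the basis standing at 2000 kg — differing by rounding only).
Total batch = Σ batch = 2497 kg; LOI loss = Σ batch·LOI = 497.0 kg; yield: glass divided by total = 80.10%.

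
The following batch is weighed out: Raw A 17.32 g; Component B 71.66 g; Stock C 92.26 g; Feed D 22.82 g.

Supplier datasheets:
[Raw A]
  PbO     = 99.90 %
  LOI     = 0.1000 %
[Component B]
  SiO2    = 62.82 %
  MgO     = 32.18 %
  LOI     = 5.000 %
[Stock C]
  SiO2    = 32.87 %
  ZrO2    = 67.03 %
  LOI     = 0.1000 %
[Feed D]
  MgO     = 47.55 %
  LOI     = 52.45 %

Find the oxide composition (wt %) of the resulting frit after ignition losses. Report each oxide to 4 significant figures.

Glass mass = 188.4 g (batch 204.1 − LOI 15.66).
Composition: SiO2 39.99%, PbO 9.184%, MgO 18.00%, ZrO2 32.83%

All arithmetic carries full precision all the way through; values along the way are displayed (rounded to four significant digits) in the printout — exactly one rounding goes into every reported value; derived quantities are rebuilt in full precision (the yield, four oxide percentages, the totals, glass mass, ignition loss) using the weight values on 188.4 g of glass as given in the question or the answer.
Oxide-by-oxide delivered mass:
  SiO2: 71.66·0.6282 + 92.26·0.3287 = 75.34 g
  PbO: 17.32·0.9990 = 17.30 g
  MgO: 71.66·0.3218 + 22.82·0.4755 = 33.91 g
  ZrO2: 92.26·0.6703 = 61.84 g
LOI: 17.32·0.001000 + 71.66·0.05000 + 92.26·0.001000 + 22.82·0.5245 = 15.66 g
batch − LOI leaves glass = 204.1 − 15.66 = 188.4 g (the oxide masses sum to this)
percent by weight: oxide/glass ×100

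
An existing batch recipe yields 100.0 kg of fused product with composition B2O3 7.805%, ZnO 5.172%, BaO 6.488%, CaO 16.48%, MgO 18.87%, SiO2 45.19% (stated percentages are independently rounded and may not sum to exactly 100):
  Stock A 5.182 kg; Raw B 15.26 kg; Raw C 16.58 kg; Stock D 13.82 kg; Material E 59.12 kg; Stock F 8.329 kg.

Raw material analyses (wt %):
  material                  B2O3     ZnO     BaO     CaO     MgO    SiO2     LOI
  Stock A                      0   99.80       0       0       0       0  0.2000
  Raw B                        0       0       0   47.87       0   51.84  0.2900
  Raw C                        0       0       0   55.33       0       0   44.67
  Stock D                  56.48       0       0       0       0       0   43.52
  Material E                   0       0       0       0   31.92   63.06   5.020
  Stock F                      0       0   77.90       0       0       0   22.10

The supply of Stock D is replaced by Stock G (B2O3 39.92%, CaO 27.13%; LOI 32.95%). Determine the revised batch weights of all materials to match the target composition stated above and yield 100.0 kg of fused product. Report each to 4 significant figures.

In-progress results appear (rounded to four significant digits) alongside each step — the working math keeps exact precision through every step. Each reported result undergoes a single rounding. Derived quantities, including the six compositions, net glass mass, yield, ignition loss, the totals, are re-derived from the batch weights per 100.0 kg of glass at full float precision, exactly as printed in problem or answer.
Target masses of each oxide per 100.0 kg fused product:
  B2O3: 7.805% × 100.0 = 7.805 kg
  ZnO: 5.172% × 100.0 = 5.172 kg
  BaO: 6.488% × 100.0 = 6.488 kg
  CaO: 16.48% × 100.0 = 16.48 kg
  MgO: 18.87% × 100.0 = 18.87 kg
  SiO2: 45.19% × 100.0 = 45.19 kg
Checking each oxide sum working from each reported weight, on the stated basis (summed amounts equal target values within answer rounding):
  B2O3: 19.55·0.3992 = 7.804 kg (target 7.805 kg)
  ZnO: 5.182·0.9980 = 5.172 kg (target 5.172 kg)
  BaO: 8.329·0.7790 = 6.488 kg (target 6.488 kg)
  CaO: 15.26·0.4787 + 6.995·0.5533 + 19.55·0.2713 = 16.48 kg (target 16.48 kg)
  MgO: 59.12·0.3192 = 18.87 kg (target 18.87 kg)
  SiO2: 15.26·0.5184 + 59.12·0.6306 = 45.19 kg (target 45.19 kg)
Consistency of the glass mass: batch Σ − ignition loss = 100.0 kg (per-oxide target masses sum to 100.0 kg; stated basis 100.0 kg — any gap is answer rounding).
Batch total: Σ batch = 114.4 kg; the LOI term Σ batch·LOI equals 14.43 kg; yield: glass divided by total = 87.39%.

Revised batch per 100.0 kg fused product:
  Stock A: 5.182 kg
  Raw B: 15.26 kg
  Raw C: 6.995 kg
  Stock G: 19.55 kg
  Material E: 59.12 kg
  Stock F: 8.329 kg
Total batch = 114.4 kg; LOI loss = 14.43 kg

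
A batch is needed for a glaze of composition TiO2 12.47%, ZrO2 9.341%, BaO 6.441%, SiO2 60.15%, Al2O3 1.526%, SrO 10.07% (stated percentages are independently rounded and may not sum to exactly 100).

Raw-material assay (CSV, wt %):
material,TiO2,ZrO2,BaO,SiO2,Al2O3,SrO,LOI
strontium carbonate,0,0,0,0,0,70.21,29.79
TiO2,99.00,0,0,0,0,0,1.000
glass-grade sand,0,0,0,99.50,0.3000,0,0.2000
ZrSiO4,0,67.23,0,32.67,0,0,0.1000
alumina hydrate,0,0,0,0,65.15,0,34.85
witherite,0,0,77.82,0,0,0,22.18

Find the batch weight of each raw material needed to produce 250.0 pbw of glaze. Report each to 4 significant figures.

Every computation maintains full float precision throughout — mid-chain values are printed, rounded to 4 significant digits, when written out — each reported value carries a single rounding. Derived quantities (glass mass, LOI, the totals, yield, the six compositions) are recomputed at full float precision using the weight values on 250.0 pbw of glass, exactly as printed in problem or answer.
The oxide mass targets at 250.0 pbw glaze:
  TiO2: 12.47% × 250.0 = 31.18 pbw
  ZrO2: 9.341% × 250.0 = 23.35 pbw
  BaO: 6.441% × 250.0 = 16.10 pbw
  SiO2: 60.15% × 250.0 = 150.4 pbw
  Al2O3: 1.526% × 250.0 = 3.815 pbw
  SrO: 10.07% × 250.0 = 25.18 pbw
Mass-balance tally per oxide per the reported batch figures, per the basis as stated (delivered sums recover each target net of answer rounding effects):
  TiO2: 31.49·0.9900 = 31.18 pbw (target 31.18 pbw)
  ZrO2: 34.74·0.6723 = 23.36 pbw (target 23.35 pbw)
  BaO: 20.69·0.7782 = 16.10 pbw (target 16.10 pbw)
  SiO2: 139.7·0.9950 + 34.74·0.3267 = 150.4 pbw (target 150.4 pbw)
  Al2O3: 139.7·0.003000 + 5.212·0.6515 = 3.815 pbw (target 3.815 pbw)
  SrO: 35.86·0.7021 = 25.18 pbw (target 25.18 pbw)
Glass mass check: Σ batch − LOI loss = 250.0 pbw (per-oxide target masses sum to 250.0 pbw; versus the stated basis of 250.0 pbw — differing by rounding only).
Summing the batch: Σ batch = 267.7 pbw; Σ batch·LOI gives LOI loss = 17.72 pbw; yield = glass ÷ total batch = 93.38%.

Batch per 250.0 pbw glaze:
  strontium carbonate: 35.86 pbw
  TiO2: 31.49 pbw
  glass-grade sand: 139.7 pbw
  ZrSiO4: 34.74 pbw
  alumina hydrate: 5.212 pbw
  witherite: 20.69 pbw
Total batch = 267.7 pbw; LOI loss = 17.72 pbw; yield = 93.38%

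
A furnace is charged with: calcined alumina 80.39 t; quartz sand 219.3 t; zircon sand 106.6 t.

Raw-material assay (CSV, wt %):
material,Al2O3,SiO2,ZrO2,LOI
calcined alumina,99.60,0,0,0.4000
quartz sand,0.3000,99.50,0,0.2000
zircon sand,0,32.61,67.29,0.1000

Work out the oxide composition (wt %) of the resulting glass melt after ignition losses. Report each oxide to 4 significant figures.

Glass mass = 405.4 t (batch 406.3 − LOI 0.8668).
Composition: Al2O3 19.91%, SiO2 62.40%, ZrO2 17.69%

In-progress results appear, with 4-significant-digit rounding, between the steps — all arithmetic holds full float precision end to end; every reported value carries a single rounding — all derived quantities (LOI, the three compositions, glass mass, yield, the totals) are rebuilt at full float precision from the batch weights per 405.4 t of glass exactly as printed in either problem or answer.
Oxide-by-oxide delivered mass:
  Al2O3: 80.39·0.9960 + 219.3·0.003000 = 80.73 t
  SiO2: 219.3·0.9950 + 106.6·0.3261 = 253.0 t
  ZrO2: 106.6·0.6729 = 71.73 t
LOI: 80.39·0.004000 + 219.3·0.002000 + 106.6·0.001000 = 0.8668 t
Glass = total batch minus LOI = 406.3 − 0.8668 = 405.4 t (equal to the oxide-mass sum)
wt % = oxide mass / glass mass × 100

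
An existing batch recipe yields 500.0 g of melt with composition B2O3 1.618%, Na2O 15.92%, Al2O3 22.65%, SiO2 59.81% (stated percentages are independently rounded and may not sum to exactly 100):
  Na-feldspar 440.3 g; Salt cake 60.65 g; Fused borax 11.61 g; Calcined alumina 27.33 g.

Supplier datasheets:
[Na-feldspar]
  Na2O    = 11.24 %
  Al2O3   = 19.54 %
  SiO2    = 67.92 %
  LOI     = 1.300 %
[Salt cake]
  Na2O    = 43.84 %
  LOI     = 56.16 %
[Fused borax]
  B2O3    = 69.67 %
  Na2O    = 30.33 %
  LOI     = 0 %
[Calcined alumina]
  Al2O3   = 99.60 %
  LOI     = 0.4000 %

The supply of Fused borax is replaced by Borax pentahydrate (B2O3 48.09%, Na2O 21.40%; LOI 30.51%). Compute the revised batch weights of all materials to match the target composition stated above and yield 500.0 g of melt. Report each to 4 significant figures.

Revised batch per 500.0 g melt:
  Na-feldspar: 440.3 g
  Salt cake: 60.47 g
  Borax pentahydrate: 16.82 g
  Calcined alumina: 27.33 g
Total batch = 544.9 g; LOI loss = 44.92 g

All internal work maintains full precision at every stage — intermediates are shown, rounded to four significant digits, in the working; each reported number takes just one rounding. All derived quantities, which include glass mass, the four compositions, the yield, LOI, the totals, are rebuilt in exact precision, as quoted within either problem or answer, from the batch weights on 500.0 g of glass.
Oxide mass targets, per 500.0 g melt:
  B2O3: 1.618% × 500.0 = 8.090 g
  Na2O: 15.92% × 500.0 = 79.60 g
  Al2O3: 22.65% × 500.0 = 113.2 g
  SiO2: 59.81% × 500.0 = 299.0 g
Sums-versus-targets review per the reported batch figures, at the basis given (sums match the target masses up to rounding of the answer):
  B2O3: 16.82·0.4809 = 8.089 g (target 8.090 g)
  Na2O: 440.3·0.1124 + 60.47·0.4384 + 16.82·0.2140 = 79.60 g (target 79.60 g)
  Al2O3: 440.3·0.1954 + 27.33·0.9960 = 113.3 g (target 113.2 g)
  SiO2: 440.3·0.6792 = 299.1 g (target 299.0 g)
Consistency of the glass mass: the batch minus its LOI: 500.0 g (per-oxide target masses sum to 500.0 g; stated basis 500.0 g — deltas are rounding alone).
Total batch = Σ batch = 544.9 g; ignition loss, Σ(batch × LOI) = 44.92 g; yield: glass divided by total = 91.76%.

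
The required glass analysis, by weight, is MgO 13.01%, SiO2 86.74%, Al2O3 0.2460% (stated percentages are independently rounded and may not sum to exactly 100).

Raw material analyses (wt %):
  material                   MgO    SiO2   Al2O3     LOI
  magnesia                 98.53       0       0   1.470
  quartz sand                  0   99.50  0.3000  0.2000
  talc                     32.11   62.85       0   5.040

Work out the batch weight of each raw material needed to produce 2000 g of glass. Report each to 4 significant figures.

Batch per 2000 g glass:
  magnesia: 210.7 g
  quartz sand: 1640 g
  talc: 163.9 g
Total batch = 2015 g; LOI loss = 14.64 g; yield = 99.27%

Every computation maintains full float precision from first step to last. Mid-chain values are displayed, with 4-significant-digit rounding, in the working; every reported number takes a single rounding. Derived quantities (totals, the three compositions, LOI, the yield, net glass mass) are computed starting from the weights for 2000 g of glass at full precision precisely as stated by the problem or answer text.
The oxide mass targets at 2000 g glass:
  MgO: 13.01% × 2000 = 260.2 g
  SiO2: 86.74% × 2000 = 1735 g
  Al2O3: 0.2460% × 2000 = 4.920 g
A balance pass over the oxides, from the weights as reported, for the quoted basis mass (target by target, the sums agree within answer rounding):
  MgO: 210.7·0.9853 + 163.9·0.3211 = 260.2 g (target 260.2 g)
  SiO2: 1640·0.9950 + 163.9·0.6285 = 1735 g (target 1735 g)
  Al2O3: 1640·0.003000 = 4.920 g (target 4.920 g)
Glass-mass closure: the batch minus its LOI: 2000 g (targets for the oxides total 2000 g; stated basis 2000 g — differing by rounding only).
Batch grand total — Σ batch = 2015 g; LOI removed, Σ of batch·LOI: 14.64 g; yield, glass over the total, = 99.27%.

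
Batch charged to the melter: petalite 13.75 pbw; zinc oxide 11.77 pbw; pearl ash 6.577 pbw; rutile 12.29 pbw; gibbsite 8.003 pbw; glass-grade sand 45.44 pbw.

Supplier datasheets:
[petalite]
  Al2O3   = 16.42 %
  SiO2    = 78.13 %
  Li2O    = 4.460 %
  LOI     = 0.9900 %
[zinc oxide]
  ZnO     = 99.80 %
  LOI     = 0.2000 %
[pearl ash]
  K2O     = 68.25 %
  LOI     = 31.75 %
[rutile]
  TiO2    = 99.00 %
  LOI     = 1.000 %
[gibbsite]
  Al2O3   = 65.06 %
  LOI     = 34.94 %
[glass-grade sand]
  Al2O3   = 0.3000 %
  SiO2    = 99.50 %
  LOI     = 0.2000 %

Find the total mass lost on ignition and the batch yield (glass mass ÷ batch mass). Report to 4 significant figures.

In-progress results appear rounded to four significant digits across the worked steps; every computation carries full precision from first step to last — every reported number takes a single rounding; the derived quantities are computed in full precision (net glass mass, six oxide percentages, LOI, yield, totals) from the weighed amounts per 92.57 pbw of glass as set out in problem or answer.
Each material's LOI contribution:
  petalite: 13.75 × 0.009900 = 0.1361 pbw
  zinc oxide: 11.77 × 0.002000 = 0.02354 pbw
  pearl ash: 6.577 × 0.3175 = 2.088 pbw
  rutile: 12.29 × 0.01000 = 0.1229 pbw
  gibbsite: 8.003 × 0.3494 = 2.796 pbw
  glass-grade sand: 45.44 × 0.002000 = 0.09088 pbw
Total LOI = 5.258 pbw
Glass = batch − LOI = 97.83 − 5.258 = 92.57 pbw

LOI loss = 5.258 pbw; glass = 92.57 pbw; yield = 94.63%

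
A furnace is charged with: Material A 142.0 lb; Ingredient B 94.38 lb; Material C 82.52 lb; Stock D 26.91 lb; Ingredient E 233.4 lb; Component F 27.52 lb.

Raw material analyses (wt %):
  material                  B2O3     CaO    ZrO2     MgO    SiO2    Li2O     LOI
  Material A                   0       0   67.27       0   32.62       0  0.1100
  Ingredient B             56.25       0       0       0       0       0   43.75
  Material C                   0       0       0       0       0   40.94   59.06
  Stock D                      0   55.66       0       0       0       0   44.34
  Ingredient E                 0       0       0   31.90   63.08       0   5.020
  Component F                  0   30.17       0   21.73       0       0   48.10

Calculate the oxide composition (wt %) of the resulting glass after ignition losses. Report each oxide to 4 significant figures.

All arithmetic keeps exact precision at all times — values along the way are shown (rounded to 4 significant digits) in the printout. Exactly one rounding is applied to each reported result. All derived quantities (totals, ignition loss, glass mass, the yield, the six compositions) are computed using the weight values on 479.7 lb of glass in full precision as given in question or answer.
Mass of each oxide from the mix:
  B2O3: 94.38·0.5625 = 53.09 lb
  CaO: 26.91·0.5566 + 27.52·0.3017 = 23.28 lb
  ZrO2: 142.0·0.6727 = 95.52 lb
  MgO: 233.4·0.3190 + 27.52·0.2173 = 80.43 lb
  SiO2: 142.0·0.3262 + 233.4·0.6308 = 193.5 lb
  Li2O: 82.52·0.4094 = 33.78 lb
LOI: 142.0·0.001100 + 94.38·0.4375 + 82.52·0.5906 + 26.91·0.4434 + 233.4·0.05020 + 27.52·0.4810 = 127.1 lb
The glass mass, total less LOI, = 606.7 − 127.1 = 479.7 lb (matching Σ of the oxides)
each oxide over glass, ×100, is wt %

Glass mass = 479.7 lb (batch 606.7 − LOI 127.1).
Composition: B2O3 11.07%, CaO 4.854%, ZrO2 19.91%, MgO 16.77%, SiO2 40.35%, Li2O 7.043%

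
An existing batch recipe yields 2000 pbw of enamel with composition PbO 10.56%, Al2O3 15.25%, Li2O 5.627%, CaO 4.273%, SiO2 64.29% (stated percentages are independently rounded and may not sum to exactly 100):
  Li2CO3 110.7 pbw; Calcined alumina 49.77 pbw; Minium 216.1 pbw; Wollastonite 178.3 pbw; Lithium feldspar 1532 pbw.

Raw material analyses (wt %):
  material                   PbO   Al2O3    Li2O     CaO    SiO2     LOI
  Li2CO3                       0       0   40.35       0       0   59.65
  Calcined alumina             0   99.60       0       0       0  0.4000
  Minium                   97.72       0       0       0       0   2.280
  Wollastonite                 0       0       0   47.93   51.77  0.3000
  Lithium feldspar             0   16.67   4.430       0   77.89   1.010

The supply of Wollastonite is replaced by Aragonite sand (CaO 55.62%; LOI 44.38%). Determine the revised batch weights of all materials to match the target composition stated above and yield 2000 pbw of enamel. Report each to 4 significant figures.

Revised batch per 2000 pbw enamel:
  Li2CO3: 97.67 pbw
  Calcined alumina: 29.93 pbw
  Minium: 216.1 pbw
  Aragonite sand: 153.6 pbw
  Lithium feldspar: 1651 pbw
Total batch = 2148 pbw; LOI loss = 148.1 pbw

The intermediate values appear, rounded to four significant figures, on the page — each numeric step maintains full precision at each step — every reported result takes just one rounding; the derived quantities, which include totals, net glass mass, five oxide percentages, the yield, LOI, are re-derived in full float precision, as written in problem or answer, from the batch weights on 2000 pbw of glass.
Target oxide masses per 2000 pbw enamel:
  PbO: 10.56% × 2000 = 211.2 pbw
  Al2O3: 15.25% × 2000 = 305.0 pbw
  Li2O: 5.627% × 2000 = 112.5 pbw
  CaO: 4.273% × 2000 = 85.46 pbw
  SiO2: 64.29% × 2000 = 1286 pbw
Balance tally, oxide-wise, from the weights as reported, for the quoted basis mass (sums match the target masses given rounding of the digits):
  PbO: 216.1·0.9772 = 211.2 pbw (target 211.2 pbw)
  Al2O3: 29.93·0.9960 + 1651·0.1667 = 305.0 pbw (target 305.0 pbw)
  Li2O: 97.67·0.4035 + 1651·0.04430 = 112.5 pbw (target 112.5 pbw)
  CaO: 153.6·0.5562 = 85.43 pbw (target 85.46 pbw)
  SiO2: 1651·0.7789 = 1286 pbw (target 1286 pbw)
Glass-mass closure: Σ batch − LOI loss = 2000 pbw (the targets, summed, come to 2000 pbw; against the stated basis, 2000 pbw — gaps are rounding artifacts).
Total batch = Σ batch = 2148 pbw; LOI loss = Σ batch·LOI = 148.1 pbw; as yield: glass ÷ batch → 93.10%.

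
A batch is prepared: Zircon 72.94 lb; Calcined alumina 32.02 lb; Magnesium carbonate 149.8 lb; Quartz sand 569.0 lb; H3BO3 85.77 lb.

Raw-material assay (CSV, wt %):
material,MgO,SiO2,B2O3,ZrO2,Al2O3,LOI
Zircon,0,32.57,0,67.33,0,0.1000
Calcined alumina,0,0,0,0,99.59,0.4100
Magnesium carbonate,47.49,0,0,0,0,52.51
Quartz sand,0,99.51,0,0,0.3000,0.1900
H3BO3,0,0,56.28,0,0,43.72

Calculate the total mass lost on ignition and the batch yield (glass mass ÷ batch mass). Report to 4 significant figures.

Every computation runs at full float precision in all steps — intermediates are shown (rounded to four significant digits) when written out — exactly one rounding goes into every reported number — the derived quantities are recomputed from the batch weights for 792.1 lb of glass at full float precision (yield, glass mass, the totals, ignition loss, five oxide percentages) exactly as printed in the problem or answer text.
Per-material ignition loss:
  Zircon: 72.94 × 0.001000 = 0.07294 lb
  Calcined alumina: 32.02 × 0.004100 = 0.1313 lb
  Magnesium carbonate: 149.8 × 0.5251 = 78.66 lb
  Quartz sand: 569.0 × 0.001900 = 1.081 lb
  H3BO3: 85.77 × 0.4372 = 37.50 lb
Total LOI = 117.4 lb
Glass = batch − LOI = 909.5 − 117.4 = 792.1 lb

LOI loss = 117.4 lb; glass = 792.1 lb; yield = 87.09%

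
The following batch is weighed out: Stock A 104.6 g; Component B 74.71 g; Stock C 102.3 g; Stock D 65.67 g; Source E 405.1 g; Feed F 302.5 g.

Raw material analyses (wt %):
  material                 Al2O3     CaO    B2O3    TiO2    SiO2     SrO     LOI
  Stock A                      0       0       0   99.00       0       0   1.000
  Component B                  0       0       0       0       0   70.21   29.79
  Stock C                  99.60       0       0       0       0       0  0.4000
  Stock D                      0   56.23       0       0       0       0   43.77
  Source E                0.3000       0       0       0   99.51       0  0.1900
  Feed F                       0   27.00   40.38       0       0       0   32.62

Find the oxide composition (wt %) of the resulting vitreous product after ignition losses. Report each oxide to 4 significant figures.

Glass mass = 903.0 g (batch 1055 − LOI 151.9).
Composition: Al2O3 11.42%, CaO 13.13%, B2O3 13.53%, TiO2 11.47%, SiO2 44.64%, SrO 5.809%

All internal work carries full float precision end to end — the intermediate values are printed rounded to four significant digits in the printout — every reported figure is rounded once only; the derived quantities (the six compositions, glass mass, yield, ignition loss, totals) are computed at full precision from the weighed amounts on 903.0 g of glass, precisely as stated by the problem or answer text.
What the batch supplies per oxide:
  Al2O3: 102.3·0.9960 + 405.1·0.003000 = 103.1 g
  CaO: 65.67·0.5623 + 302.5·0.2700 = 118.6 g
  B2O3: 302.5·0.4038 = 122.1 g
  TiO2: 104.6·0.9900 = 103.6 g
  SiO2: 405.1·0.9951 = 403.1 g
  SrO: 74.71·0.7021 = 52.45 g
LOI: 104.6·0.01000 + 74.71·0.2979 + 102.3·0.004000 + 65.67·0.4377 + 405.1·0.001900 + 302.5·0.3262 = 151.9 g
Glass mass = batch − LOI = 1055 − 151.9 = 903.0 g (= the summed oxide contributions)
wt %: oxide over glass, times 100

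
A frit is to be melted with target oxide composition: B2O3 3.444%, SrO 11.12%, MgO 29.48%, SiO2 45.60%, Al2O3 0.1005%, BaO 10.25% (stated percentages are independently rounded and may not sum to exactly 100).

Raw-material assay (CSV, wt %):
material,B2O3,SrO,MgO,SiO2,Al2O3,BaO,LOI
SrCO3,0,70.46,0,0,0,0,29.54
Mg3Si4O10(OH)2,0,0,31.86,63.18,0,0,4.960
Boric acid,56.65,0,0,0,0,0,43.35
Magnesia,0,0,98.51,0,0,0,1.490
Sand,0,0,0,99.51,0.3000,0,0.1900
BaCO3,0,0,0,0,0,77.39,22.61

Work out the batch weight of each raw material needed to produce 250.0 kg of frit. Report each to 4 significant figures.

Every computation keeps full float precision at every stage. Mid-chain values are shown, with 4-significant-figure rounding, across the worked steps. Exactly one rounding goes into every reported value — the derived quantities (six oxide percentages, glass mass, the totals, ignition loss, the yield) are rebuilt from the weighed amounts per 250.0 kg of glass in full precision as they appear in the question or the answer.
Oxide-by-oxide targets in 250.0 kg frit:
  B2O3: 3.444% × 250.0 = 8.610 kg
  SrO: 11.12% × 250.0 = 27.80 kg
  MgO: 29.48% × 250.0 = 73.70 kg
  SiO2: 45.60% × 250.0 = 114.0 kg
  Al2O3: 0.1005% × 250.0 = 0.2512 kg
  BaO: 10.25% × 250.0 = 25.62 kg
Verifying the oxide balance from the weights as reported, per the basis as stated (delivered sums recover each target up to rounding of the answer):
  B2O3: 15.20·0.5665 = 8.611 kg (target 8.610 kg)
  SrO: 39.46·0.7046 = 27.80 kg (target 27.80 kg)
  MgO: 48.53·0.3186 + 59.12·0.9851 = 73.70 kg (target 73.70 kg)
  SiO2: 48.53·0.6318 + 83.75·0.9951 = 114.0 kg (target 114.0 kg)
  Al2O3: 83.75·0.003000 = 0.2513 kg (target 0.2512 kg)
  BaO: 33.11·0.7739 = 25.62 kg (target 25.62 kg)
Auditing the glass mass value: batch total minus LOI = 250.0 kg (the Σ of target masses is 250.0 kg; versus the stated basis of 250.0 kg — differing by rounding only).
Whole-batch sum: Σ batch = 279.2 kg; LOI removed, Σ of batch·LOI: 29.18 kg; yield: glass divided by total = 89.55%.

Batch per 250.0 kg frit:
  SrCO3: 39.46 kg
  Mg3Si4O10(OH)2: 48.53 kg
  Boric acid: 15.20 kg
  Magnesia: 59.12 kg
  Sand: 83.75 kg
  BaCO3: 33.11 kg
Total batch = 279.2 kg; LOI loss = 29.18 kg; yield = 89.55%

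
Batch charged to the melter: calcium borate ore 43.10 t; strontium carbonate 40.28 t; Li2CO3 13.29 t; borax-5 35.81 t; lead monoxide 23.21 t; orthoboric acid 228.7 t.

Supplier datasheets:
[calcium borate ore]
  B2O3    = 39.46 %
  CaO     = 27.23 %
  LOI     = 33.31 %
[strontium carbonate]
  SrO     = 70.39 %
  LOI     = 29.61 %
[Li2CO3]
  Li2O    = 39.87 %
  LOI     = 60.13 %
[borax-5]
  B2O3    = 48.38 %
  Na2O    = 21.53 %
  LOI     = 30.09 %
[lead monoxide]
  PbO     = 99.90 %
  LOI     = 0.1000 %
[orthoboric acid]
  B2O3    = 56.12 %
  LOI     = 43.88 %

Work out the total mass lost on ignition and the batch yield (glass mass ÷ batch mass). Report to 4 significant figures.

All internal work carries full float precision through the solve; in-progress results are shown, rounded to four significant figures, at each printed step — every reported result undergoes a single rounding. The derived quantities are rebuilt from the weighed amounts at 239.0 t of glass at full float precision (ignition loss, six oxide percentages, the totals, yield, glass mass), as written in problem or answer.
LOI of each material in turn:
  calcium borate ore: 43.10 × 0.3331 = 14.36 t
  strontium carbonate: 40.28 × 0.2961 = 11.93 t
  Li2CO3: 13.29 × 0.6013 = 7.991 t
  borax-5: 35.81 × 0.3009 = 10.78 t
  lead monoxide: 23.21 × 0.001000 = 0.02321 t
  orthoboric acid: 228.7 × 0.4388 = 100.4 t
Total LOI = 145.4 t
Glass = batch − LOI = 384.4 − 145.4 = 239.0 t

LOI loss = 145.4 t; glass = 239.0 t; yield = 62.17%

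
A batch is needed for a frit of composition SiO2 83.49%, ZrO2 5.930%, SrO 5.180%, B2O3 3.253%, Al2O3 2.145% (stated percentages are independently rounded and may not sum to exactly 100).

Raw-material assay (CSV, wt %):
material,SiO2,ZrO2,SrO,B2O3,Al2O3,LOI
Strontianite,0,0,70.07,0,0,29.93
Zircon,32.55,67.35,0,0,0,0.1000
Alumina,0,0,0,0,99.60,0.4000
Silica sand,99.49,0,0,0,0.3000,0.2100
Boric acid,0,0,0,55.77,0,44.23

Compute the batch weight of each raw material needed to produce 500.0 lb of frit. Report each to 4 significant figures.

Batch per 500.0 lb frit:
  Strontianite: 36.96 lb
  Zircon: 44.02 lb
  Alumina: 9.548 lb
  Silica sand: 405.2 lb
  Boric acid: 29.16 lb
Total batch = 524.9 lb; LOI loss = 24.89 lb; yield = 95.26%

Working values appear (rounded to four significant digits) alongside each step — every computation maintains full precision in every operation; exactly one rounding goes into every reported value — derived quantities, including the yield, five oxide percentages, totals, ignition loss, net glass mass, are re-derived starting from the weights at 500.0 lb of glass in full precision as given in the question or the answer.
Oxide mass targets, per 500.0 lb frit:
  SiO2: 83.49% × 500.0 = 417.4 lb
  ZrO2: 5.930% × 500.0 = 29.65 lb
  SrO: 5.180% × 500.0 = 25.90 lb
  B2O3: 3.253% × 500.0 = 16.26 lb
  Al2O3: 2.145% × 500.0 = 10.72 lb
Balance tally, oxide-wise, from the weights as reported, per the basis as stated (target by target, the sums agree once rounding is allowed for):
  SiO2: 44.02·0.3255 + 405.2·0.9949 = 417.5 lb (target 417.4 lb)
  ZrO2: 44.02·0.6735 = 29.65 lb (target 29.65 lb)
  SrO: 36.96·0.7007 = 25.90 lb (target 25.90 lb)
  B2O3: 29.16·0.5577 = 16.26 lb (target 16.26 lb)
  Al2O3: 9.548·0.9960 + 405.2·0.003000 = 10.73 lb (target 10.72 lb)
Glass-mass closure: batch total minus LOI = 500.0 lb (per-oxide target masses sum to 500.0 lb; with the basis standing at 500.0 lb — gaps are rounding artifacts).
Summing the batch: Σ batch = 524.9 lb; loss to ignition Σ batch·LOI = 24.89 lb; yield: glass divided by total = 95.26%.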